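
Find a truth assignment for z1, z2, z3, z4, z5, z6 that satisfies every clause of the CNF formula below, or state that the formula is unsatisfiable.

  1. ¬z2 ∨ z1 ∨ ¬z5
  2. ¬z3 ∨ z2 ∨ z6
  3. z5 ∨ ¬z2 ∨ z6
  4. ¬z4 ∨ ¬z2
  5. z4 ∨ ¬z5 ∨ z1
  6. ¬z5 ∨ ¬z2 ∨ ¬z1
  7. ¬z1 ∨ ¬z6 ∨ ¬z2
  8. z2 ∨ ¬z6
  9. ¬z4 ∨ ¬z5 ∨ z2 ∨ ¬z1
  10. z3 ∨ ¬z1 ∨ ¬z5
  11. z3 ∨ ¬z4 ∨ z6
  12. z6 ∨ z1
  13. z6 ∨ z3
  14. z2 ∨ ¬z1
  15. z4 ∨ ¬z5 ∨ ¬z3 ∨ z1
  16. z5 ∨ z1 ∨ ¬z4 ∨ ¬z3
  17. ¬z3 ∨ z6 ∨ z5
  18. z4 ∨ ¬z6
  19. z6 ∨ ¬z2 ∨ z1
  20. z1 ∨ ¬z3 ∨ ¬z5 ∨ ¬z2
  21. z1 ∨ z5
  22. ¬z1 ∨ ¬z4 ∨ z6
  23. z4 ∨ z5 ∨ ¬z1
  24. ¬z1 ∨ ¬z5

Try z4 = False.
From the singleton clause (¬z6), z6 = False.
From the singleton clause (z1), z1 = True.
From the singleton clause (z3), z3 = True.
From the singleton clause (z2), z2 = True.
From the singleton clause (z5), z5 = True.
That conflicts with the unit clause (¬z5).
Undo z4 and try z4 = True.
From the singleton clause (¬z2), z2 = False.
From the singleton clause (¬z6), z6 = False.
From the singleton clause (¬z3), z3 = False.
That conflicts with the unit clause (z3).
Both values of z4 lead to a conflict.

UNSATISFIABLE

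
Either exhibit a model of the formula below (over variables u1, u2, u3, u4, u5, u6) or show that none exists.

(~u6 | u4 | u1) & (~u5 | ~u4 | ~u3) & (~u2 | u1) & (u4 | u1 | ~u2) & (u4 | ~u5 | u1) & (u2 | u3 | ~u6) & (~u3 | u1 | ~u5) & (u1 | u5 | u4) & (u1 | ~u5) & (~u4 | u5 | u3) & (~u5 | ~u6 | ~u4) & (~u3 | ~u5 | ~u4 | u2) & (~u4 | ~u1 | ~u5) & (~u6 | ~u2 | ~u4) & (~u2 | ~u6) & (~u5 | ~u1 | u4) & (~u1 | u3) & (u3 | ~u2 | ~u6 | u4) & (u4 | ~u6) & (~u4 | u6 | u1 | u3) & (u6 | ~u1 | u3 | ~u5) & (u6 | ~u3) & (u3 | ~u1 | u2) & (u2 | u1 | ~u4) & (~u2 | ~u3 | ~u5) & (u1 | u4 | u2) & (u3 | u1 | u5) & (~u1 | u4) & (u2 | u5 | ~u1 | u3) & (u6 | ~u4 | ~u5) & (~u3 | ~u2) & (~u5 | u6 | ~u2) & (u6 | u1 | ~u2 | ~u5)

Suppose u2 = 0.
Suppose u3 = 1.
From the singleton clause (u6), u6 = 1.
From the singleton clause (u4), u4 = 1.
From the singleton clause (~u5), u5 = 0.
From the singleton clause (u1), u1 = 1.
All clauses are satisfied.

u1 ↦ 1,  u2 ↦ 0,  u3 ↦ 1,  u4 ↦ 1,  u5 ↦ 0,  u6 ↦ 1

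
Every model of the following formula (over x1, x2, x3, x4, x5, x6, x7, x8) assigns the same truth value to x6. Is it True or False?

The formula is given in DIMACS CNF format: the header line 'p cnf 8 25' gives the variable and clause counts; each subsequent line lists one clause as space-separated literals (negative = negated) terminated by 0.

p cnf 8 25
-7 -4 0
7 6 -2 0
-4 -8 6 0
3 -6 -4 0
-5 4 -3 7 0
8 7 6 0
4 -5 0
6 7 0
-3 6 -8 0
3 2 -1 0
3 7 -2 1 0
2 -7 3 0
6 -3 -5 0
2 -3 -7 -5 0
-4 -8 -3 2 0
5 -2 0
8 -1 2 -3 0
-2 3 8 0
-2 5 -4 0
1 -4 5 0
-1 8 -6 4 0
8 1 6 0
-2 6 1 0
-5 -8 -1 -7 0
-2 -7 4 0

True

Suppose x6 = False.
Unit clause (x7) forces x7 = True.
Unit clause (¬x4) forces x4 = False.
Unit clause (¬x5) forces x5 = False.
Unit clause (¬x2) forces x2 = False.
Unit clause (x3) forces x3 = True.
Unit clause (¬x8) forces x8 = False.
Unit clause (¬x1) forces x1 = False.
But (x1) is also a unit clause — contradiction.
So every satisfying assignment has x6 = True.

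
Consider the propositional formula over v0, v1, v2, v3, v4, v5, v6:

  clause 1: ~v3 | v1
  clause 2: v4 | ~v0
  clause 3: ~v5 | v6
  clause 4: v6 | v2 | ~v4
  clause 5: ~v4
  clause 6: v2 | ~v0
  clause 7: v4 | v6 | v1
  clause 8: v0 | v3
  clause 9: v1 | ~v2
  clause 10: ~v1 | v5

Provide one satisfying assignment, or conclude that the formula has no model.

v0=0; v1=1; v2=1; v3=1; v4=0; v5=1; v6=1

The clause (~v4) is unit, so v4 = 0.
The clause (~v0) is unit, so v0 = 0.
The clause (v3) is unit, so v3 = 1.
The clause (v1) is unit, so v1 = 1.
The clause (v5) is unit, so v5 = 1.
The clause (v6) is unit, so v6 = 1.
All clauses hold; v2 can take either value.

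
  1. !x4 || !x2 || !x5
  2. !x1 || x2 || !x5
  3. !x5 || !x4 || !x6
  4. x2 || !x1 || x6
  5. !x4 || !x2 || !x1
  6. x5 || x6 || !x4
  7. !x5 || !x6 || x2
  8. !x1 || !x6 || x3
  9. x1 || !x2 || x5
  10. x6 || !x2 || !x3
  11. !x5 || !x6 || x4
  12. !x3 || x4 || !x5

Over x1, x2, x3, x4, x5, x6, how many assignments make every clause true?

There are 2^6 = 64 truth assignments over (x1, x2, x3, x4, x5, x6).
Split on x1. With x1 = true, the clauses containing x1 are satisfied and !x1 drops from the rest; 5 of the 2^5 = 32 assignments to the other variables satisfy what remains.
With x1 = false, by the same count on the reduced clause set, 10 assignments work.
(One model: x1=F, x2=F, x3=F, x4=F, x5=F, x6=F.)
Total: 5 + 10 = 15.

15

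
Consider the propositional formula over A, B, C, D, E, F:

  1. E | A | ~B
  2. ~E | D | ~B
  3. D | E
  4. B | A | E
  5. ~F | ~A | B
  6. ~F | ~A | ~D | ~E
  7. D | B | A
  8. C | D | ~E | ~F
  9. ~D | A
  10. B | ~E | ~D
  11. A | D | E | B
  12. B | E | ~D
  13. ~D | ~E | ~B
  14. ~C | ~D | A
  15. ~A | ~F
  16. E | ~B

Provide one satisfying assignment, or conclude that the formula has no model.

Try D = 0.
The clause (E) is unit, so E = 1.
The clause (~B) is unit, so B = 0.
The clause (A) is unit, so A = 1.
The clause (~F) is unit, so F = 0.
No clause remains; C is free.

A=1, B=0, C=1, D=0, E=1, F=0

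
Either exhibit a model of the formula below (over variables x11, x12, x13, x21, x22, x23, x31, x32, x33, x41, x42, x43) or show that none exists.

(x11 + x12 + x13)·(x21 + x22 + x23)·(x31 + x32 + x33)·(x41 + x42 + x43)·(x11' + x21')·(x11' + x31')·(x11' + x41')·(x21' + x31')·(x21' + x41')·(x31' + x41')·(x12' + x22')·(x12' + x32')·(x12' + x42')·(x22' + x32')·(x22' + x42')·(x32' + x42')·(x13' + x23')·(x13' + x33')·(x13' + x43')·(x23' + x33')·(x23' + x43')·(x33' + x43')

Branch on x11: set x11 = 0.
Branch on x12: set x12 = 1.
From the singleton clause (x22'), x22 = 0.
From the singleton clause (x32'), x32 = 0.
From the singleton clause (x42'), x42 = 0.
Branch on x21: set x21 = 1.
From the singleton clause (x31'), x31 = 0.
From the singleton clause (x33), x33 = 1.
From the singleton clause (x41'), x41 = 0.
From the singleton clause (x43), x43 = 1.
That conflicts with the unit clause (x43').
Backtrack on x21: now try x21 = 0.
From the singleton clause (x23), x23 = 1.
From the singleton clause (x13'), x13 = 0.
From the singleton clause (x33'), x33 = 0.
From the singleton clause (x31), x31 = 1.
From the singleton clause (x41'), x41 = 0.
From the singleton clause (x43), x43 = 1.
That conflicts with the unit clause (x43').
Both values of x21 lead to a conflict.
Backtrack on x12: now try x12 = 0.
From the singleton clause (x13), x13 = 1.
From the singleton clause (x23'), x23 = 0.
From the singleton clause (x33'), x33 = 0.
From the singleton clause (x43'), x43 = 0.
Branch on x21: set x21 = 1.
From the singleton clause (x31'), x31 = 0.
From the singleton clause (x32), x32 = 1.
From the singleton clause (x41'), x41 = 0.
From the singleton clause (x42), x42 = 1.
That conflicts with the unit clause (x42').
Backtrack on x21: now try x21 = 0.
From the singleton clause (x22), x22 = 1.
From the singleton clause (x32'), x32 = 0.
From the singleton clause (x31), x31 = 1.
From the singleton clause (x41'), x41 = 0.
From the singleton clause (x42), x42 = 1.
That conflicts with the unit clause (x42').
Both values of x21 lead to a conflict.
Both values of x12 lead to a conflict.
Backtrack on x11: now try x11 = 1.
From the singleton clause (x21'), x21 = 0.
From the singleton clause (x31'), x31 = 0.
From the singleton clause (x41'), x41 = 0.
Branch on x22: set x22 = 1.
From the singleton clause (x12'), x12 = 0.
From the singleton clause (x32'), x32 = 0.
From the singleton clause (x33), x33 = 1.
From the singleton clause (x42'), x42 = 0.
From the singleton clause (x43), x43 = 1.
That conflicts with the unit clause (x43').
Backtrack on x22: now try x22 = 0.
From the singleton clause (x23), x23 = 1.
From the singleton clause (x13'), x13 = 0.
From the singleton clause (x33'), x33 = 0.
From the singleton clause (x32), x32 = 1.
From the singleton clause (x12'), x12 = 0.
From the singleton clause (x42'), x42 = 0.
From the singleton clause (x43), x43 = 1.
That conflicts with the unit clause (x43').
Both values of x22 lead to a conflict.
Both values of x11 lead to a conflict.

UNSATISFIABLE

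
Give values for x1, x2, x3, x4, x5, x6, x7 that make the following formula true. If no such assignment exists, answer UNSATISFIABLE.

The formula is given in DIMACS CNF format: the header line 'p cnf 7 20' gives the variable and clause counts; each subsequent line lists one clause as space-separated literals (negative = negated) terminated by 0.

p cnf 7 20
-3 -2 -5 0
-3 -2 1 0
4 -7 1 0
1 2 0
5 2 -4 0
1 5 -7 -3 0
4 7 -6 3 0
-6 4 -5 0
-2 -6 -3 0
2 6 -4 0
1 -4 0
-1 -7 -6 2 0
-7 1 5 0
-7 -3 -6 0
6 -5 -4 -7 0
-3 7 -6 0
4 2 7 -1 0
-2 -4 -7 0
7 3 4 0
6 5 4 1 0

x1: True,  x2: False,  x3: True,  x4: False,  x5: False,  x6: False,  x7: True

Case x1 = True:
Case x3 = True:
Case x2 = False:
Case x5 = False:
(¬x4) alone gives x4 = False.
(x7) alone gives x7 = True.
(¬x6) alone gives x6 = False.
This assignment satisfies each clause.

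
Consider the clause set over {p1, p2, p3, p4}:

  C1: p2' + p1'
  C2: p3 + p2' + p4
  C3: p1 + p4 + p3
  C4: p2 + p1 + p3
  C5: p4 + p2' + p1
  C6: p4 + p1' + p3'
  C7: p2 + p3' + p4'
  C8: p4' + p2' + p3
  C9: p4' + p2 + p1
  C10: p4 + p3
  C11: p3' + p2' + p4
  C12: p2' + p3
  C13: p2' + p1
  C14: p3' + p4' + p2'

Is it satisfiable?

Branch on p2: set p2 = 0.
Branch on p1: set p1 = 0.
From the singleton clause (p3), p3 = 1.
From the singleton clause (p4'), p4 = 0.
All clauses are satisfied.
A satisfying assignment: p1: 0, p2: 0, p3: 1, p4: 0.

Yes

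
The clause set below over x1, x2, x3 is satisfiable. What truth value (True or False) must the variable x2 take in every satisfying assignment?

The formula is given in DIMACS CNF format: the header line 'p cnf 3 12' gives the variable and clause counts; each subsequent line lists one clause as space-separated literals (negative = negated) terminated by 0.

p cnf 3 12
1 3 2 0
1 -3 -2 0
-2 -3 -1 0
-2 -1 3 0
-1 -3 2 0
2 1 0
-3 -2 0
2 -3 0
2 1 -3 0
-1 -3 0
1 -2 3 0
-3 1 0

False

Suppose x2 = True.
From the singleton clause (¬x3), x3 = False.
From the singleton clause (¬x1), x1 = False.
That conflicts with the unit clause (x1).
So every satisfying assignment has x2 = False.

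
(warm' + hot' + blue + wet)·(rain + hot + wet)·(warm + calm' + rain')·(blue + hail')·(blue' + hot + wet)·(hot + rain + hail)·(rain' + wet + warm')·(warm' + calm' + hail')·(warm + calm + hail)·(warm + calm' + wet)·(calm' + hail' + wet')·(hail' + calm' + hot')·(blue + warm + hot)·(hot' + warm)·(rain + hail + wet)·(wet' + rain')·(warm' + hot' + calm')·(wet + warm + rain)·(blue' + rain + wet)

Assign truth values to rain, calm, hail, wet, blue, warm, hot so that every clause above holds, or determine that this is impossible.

rain ↦ 0, calm ↦ 0, hail ↦ 1, wet ↦ 1, blue ↦ 1, warm ↦ 0, hot ↦ 0

Suppose blue = 1.
Suppose hot = 0.
(wet) alone gives wet = 1.
(rain') alone gives rain = 0.
(hail) alone gives hail = 1.
(calm') alone gives calm = 0.
All clauses hold; warm can take either value.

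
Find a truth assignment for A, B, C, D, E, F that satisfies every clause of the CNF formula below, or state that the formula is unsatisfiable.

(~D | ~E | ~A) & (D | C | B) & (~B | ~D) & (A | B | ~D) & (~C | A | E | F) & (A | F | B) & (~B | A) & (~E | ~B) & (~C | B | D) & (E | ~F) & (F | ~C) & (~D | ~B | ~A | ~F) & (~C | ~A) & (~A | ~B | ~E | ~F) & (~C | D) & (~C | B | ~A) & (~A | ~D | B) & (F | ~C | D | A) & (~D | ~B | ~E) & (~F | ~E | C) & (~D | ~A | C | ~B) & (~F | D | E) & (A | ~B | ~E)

Suppose B = 1.
Unit clause (~D) forces D = 0.
Unit clause (A) forces A = 1.
Unit clause (~E) forces E = 0.
Unit clause (~F) forces F = 0.
Unit clause (~C) forces C = 0.
Every clause now holds.

A: 1, B: 1, C: 0, D: 0, E: 0, F: 0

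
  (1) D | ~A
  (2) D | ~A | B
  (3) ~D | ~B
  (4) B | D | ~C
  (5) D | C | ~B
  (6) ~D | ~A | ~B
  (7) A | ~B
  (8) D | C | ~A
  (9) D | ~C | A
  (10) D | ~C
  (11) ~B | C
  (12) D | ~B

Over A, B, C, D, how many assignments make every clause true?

5

There are 2^4 = 16 truth assignments over (A, B, C, D).
Check each against the 12 clauses (columns in the order A, B, C, D):
  F F F F  ✓ satisfies all
  F F F T  ✓ satisfies all
  F F T F  ✗ fails (B | D | ~C)
  F F T T  ✓ satisfies all
  F T F F  ✗ fails (D | C | ~B)
  F T F T  ✗ fails (~D | ~B)
  F T T F  ✗ fails (A | ~B)
  F T T T  ✗ fails (~D | ~B)
  T F F F  ✗ fails (D | ~A)
  T F F T  ✓ satisfies all
  T F T F  ✗ fails (D | ~A)
  T F T T  ✓ satisfies all
  T T F F  ✗ fails (D | ~A)
  T T F T  ✗ fails (~D | ~B)
  T T T F  ✗ fails (D | ~A)
  T T T T  ✗ fails (~D | ~B)
5 of the 16 rows are models.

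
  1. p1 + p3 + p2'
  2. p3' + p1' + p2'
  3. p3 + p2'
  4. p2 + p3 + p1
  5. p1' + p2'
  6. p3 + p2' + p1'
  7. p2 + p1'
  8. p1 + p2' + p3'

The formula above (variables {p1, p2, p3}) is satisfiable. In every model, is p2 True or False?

Suppose p2 = 1.
(p3) alone gives p3 = 1.
(p1') alone gives p1 = 0.
But (p1) is also a unit clause — contradiction.
So every satisfying assignment has p2 = False.

False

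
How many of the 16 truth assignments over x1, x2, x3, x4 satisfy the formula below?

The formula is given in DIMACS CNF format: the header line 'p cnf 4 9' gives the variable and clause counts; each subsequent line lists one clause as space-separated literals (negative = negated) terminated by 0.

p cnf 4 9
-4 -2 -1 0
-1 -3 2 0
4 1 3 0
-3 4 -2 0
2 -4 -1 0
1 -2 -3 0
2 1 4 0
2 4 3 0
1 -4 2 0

2

There are 2^4 = 16 truth assignments over (x1, x2, x3, x4).
Check each against the 9 clauses (columns in the order x1, x2, x3, x4):
  F F F F  ✗ fails (x4 ∨ x1 ∨ x3)
  F F F T  ✗ fails (x1 ∨ ¬x4 ∨ x2)
  F F T F  ✗ fails (x2 ∨ x1 ∨ x4)
  F F T T  ✗ fails (x1 ∨ ¬x4 ∨ x2)
  F T F F  ✗ fails (x4 ∨ x1 ∨ x3)
  F T F T  ✓ satisfies all
  F T T F  ✗ fails (¬x3 ∨ x4 ∨ ¬x2)
  F T T T  ✗ fails (x1 ∨ ¬x2 ∨ ¬x3)
  T F F F  ✗ fails (x2 ∨ x4 ∨ x3)
  T F F T  ✗ fails (x2 ∨ ¬x4 ∨ ¬x1)
  T F T F  ✗ fails (¬x1 ∨ ¬x3 ∨ x2)
  T F T T  ✗ fails (¬x1 ∨ ¬x3 ∨ x2)
  T T F F  ✓ satisfies all
  T T F T  ✗ fails (¬x4 ∨ ¬x2 ∨ ¬x1)
  T T T F  ✗ fails (¬x3 ∨ x4 ∨ ¬x2)
  T T T T  ✗ fails (¬x4 ∨ ¬x2 ∨ ¬x1)
2 of the 16 rows are models.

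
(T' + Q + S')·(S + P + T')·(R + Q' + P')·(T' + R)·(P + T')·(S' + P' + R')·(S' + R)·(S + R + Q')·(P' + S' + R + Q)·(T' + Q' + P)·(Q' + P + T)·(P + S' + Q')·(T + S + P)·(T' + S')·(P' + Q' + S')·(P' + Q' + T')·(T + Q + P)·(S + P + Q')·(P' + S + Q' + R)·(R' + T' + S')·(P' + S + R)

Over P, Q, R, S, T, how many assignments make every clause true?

3

There are 2^5 = 32 truth assignments over (P, Q, R, S, T).
Split on P. With P = 1, the clauses containing P are satisfied and P' drops from the rest; 3 of the 2^4 = 16 assignments to the other variables satisfy what remains.
With P = 0, by the same count on the reduced clause set, 0 assignments work.
(One model: P=T, Q=F, R=T, S=F, T=F.)
Total: 3 + 0 = 3.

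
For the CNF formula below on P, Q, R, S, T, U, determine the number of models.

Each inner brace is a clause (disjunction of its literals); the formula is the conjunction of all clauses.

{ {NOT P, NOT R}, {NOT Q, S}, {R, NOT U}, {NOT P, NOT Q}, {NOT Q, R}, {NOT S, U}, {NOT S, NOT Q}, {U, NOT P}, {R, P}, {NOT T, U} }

5

There are 2^6 = 64 truth assignments over (P, Q, R, S, T, U).
Split on P. With P = true, the clauses containing P are satisfied and NOT P drops from the rest; 0 of the 2^5 = 32 assignments to the other variables satisfy what remains.
With P = false, by the same count on the reduced clause set, 5 assignments work.
Total: 0 + 5 = 5.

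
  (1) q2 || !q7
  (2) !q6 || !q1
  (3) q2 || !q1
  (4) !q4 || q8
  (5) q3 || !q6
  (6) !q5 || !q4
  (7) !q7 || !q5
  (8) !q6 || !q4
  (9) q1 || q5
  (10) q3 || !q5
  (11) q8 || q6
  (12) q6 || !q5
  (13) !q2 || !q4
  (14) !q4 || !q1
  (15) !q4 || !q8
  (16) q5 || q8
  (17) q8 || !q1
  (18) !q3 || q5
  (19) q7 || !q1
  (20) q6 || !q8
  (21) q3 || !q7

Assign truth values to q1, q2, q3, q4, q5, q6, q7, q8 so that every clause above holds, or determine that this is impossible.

Suppose q2 = true.
The clause (!q4) is unit, so q4 = false.
Suppose q6 = true.
The clause (!q1) is unit, so q1 = false.
The clause (q3) is unit, so q3 = true.
The clause (q5) is unit, so q5 = true.
The clause (!q7) is unit, so q7 = false.
Every clause is now satisfied; q8 is unconstrained.

q1 ↦ false,  q2 ↦ true,  q3 ↦ true,  q4 ↦ false,  q5 ↦ true,  q6 ↦ true,  q7 ↦ false,  q8 ↦ true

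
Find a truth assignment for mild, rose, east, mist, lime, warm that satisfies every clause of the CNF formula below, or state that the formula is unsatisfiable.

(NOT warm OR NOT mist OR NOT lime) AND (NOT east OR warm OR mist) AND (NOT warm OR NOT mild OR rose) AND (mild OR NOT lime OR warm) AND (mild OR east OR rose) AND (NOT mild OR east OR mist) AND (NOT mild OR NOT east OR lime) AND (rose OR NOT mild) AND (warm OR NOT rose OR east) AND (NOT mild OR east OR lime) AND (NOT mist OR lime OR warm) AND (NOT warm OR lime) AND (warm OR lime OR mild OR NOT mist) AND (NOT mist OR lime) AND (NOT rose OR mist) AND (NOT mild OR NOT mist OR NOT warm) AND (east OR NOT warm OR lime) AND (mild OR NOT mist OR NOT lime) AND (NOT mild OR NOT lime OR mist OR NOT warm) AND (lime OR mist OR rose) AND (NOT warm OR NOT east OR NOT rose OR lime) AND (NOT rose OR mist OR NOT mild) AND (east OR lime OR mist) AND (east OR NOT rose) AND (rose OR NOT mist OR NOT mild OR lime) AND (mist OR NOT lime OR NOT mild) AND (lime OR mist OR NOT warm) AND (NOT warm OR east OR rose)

mild: false, rose: false, east: true, mist: false, lime: true, warm: true

Branch on rose: set rose = false.
(NOT mild) alone gives mild = false.
(east) alone gives east = true.
Branch on warm: set warm = true.
(lime) alone gives lime = true.
(NOT mist) alone gives mist = false.
Every clause now holds.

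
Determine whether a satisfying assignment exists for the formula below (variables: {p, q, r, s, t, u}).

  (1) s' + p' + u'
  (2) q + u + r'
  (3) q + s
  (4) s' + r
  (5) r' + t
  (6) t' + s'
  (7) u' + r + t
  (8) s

From the singleton clause (s), s = 1.
From the singleton clause (r), r = 1.
From the singleton clause (t), t = 1.
That conflicts with the unit clause (t').
No assignment satisfies every clause.

No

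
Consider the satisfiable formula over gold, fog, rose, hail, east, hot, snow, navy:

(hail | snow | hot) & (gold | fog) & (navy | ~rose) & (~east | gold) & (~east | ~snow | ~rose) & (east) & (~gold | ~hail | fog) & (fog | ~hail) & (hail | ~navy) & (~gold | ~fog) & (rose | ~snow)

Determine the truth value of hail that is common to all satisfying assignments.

False

Suppose hail = 1.
The clause (east) is unit, so east = 1.
The clause (gold) is unit, so gold = 1.
The clause (fog) is unit, so fog = 1.
But (~fog) is also a unit clause — contradiction.
So every satisfying assignment has hail = False.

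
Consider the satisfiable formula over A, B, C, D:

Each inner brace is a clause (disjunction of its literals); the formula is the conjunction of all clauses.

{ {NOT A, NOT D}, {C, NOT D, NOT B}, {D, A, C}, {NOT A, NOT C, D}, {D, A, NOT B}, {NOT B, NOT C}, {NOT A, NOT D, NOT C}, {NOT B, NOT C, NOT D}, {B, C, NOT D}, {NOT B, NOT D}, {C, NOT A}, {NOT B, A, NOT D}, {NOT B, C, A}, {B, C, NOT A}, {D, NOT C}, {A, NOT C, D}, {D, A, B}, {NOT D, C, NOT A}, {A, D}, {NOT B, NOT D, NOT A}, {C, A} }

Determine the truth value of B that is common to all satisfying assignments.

Suppose B = true.
(NOT C) alone gives C = false.
(NOT D) alone gives D = false.
(A) alone gives A = true.
But (NOT A) is also a unit clause — contradiction.
So every satisfying assignment has B = False.

False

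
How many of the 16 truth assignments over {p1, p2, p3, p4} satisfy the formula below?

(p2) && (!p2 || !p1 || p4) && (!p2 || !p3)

There are 2^4 = 16 truth assignments over (p1, p2, p3, p4).
Check each against the 3 clauses (columns in the order p1, p2, p3, p4):
  F F F F  ✗ fails (p2)
  F F F T  ✗ fails (p2)
  F F T F  ✗ fails (p2)
  F F T T  ✗ fails (p2)
  F T F F  ✓ satisfies all
  F T F T  ✓ satisfies all
  F T T F  ✗ fails (!p2 || !p3)
  F T T T  ✗ fails (!p2 || !p3)
  T F F F  ✗ fails (p2)
  T F F T  ✗ fails (p2)
  T F T F  ✗ fails (p2)
  T F T T  ✗ fails (p2)
  T T F F  ✗ fails (!p2 || !p1 || p4)
  T T F T  ✓ satisfies all
  T T T F  ✗ fails (!p2 || !p1 || p4)
  T T T T  ✗ fails (!p2 || !p3)
3 of the 16 rows are models.

3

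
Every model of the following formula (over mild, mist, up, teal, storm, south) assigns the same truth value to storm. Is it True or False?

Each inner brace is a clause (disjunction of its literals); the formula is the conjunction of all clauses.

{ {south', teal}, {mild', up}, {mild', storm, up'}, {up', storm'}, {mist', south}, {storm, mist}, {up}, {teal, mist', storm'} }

False

Suppose storm = 1.
(up') alone gives up = 0.
That conflicts with the unit clause (up).
So every satisfying assignment has storm = False.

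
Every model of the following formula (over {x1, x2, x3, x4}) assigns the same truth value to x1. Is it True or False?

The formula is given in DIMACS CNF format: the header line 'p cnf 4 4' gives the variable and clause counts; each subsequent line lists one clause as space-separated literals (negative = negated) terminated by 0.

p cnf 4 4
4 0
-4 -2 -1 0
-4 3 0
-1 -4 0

Suppose x1 = True.
Unit clause (x4) forces x4 = True.
But (¬x4) is also a unit clause — contradiction.
So every satisfying assignment has x1 = False.

False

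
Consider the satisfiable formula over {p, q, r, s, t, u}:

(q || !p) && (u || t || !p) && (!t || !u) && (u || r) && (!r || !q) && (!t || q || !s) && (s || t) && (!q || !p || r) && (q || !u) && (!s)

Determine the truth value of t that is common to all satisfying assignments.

Suppose t = false.
(s) alone gives s = true.
That conflicts with the unit clause (!s).
So every satisfying assignment has t = True.

True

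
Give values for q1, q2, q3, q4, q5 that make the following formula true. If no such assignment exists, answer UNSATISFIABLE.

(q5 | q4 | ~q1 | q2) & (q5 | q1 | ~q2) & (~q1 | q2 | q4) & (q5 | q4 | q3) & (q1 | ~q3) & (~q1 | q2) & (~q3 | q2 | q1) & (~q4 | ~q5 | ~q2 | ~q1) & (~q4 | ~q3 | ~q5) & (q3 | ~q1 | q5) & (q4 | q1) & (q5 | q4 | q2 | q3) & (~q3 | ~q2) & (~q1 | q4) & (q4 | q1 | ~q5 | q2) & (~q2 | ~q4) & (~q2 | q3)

q1 ↦ 0,  q2 ↦ 0,  q3 ↦ 0,  q4 ↦ 1,  q5 ↦ 1

Branch on q1: set q1 = 0.
Unit clause (~q3) forces q3 = 0.
Unit clause (q4) forces q4 = 1.
Unit clause (~q2) forces q2 = 0.
All clauses hold; q5 can take either value.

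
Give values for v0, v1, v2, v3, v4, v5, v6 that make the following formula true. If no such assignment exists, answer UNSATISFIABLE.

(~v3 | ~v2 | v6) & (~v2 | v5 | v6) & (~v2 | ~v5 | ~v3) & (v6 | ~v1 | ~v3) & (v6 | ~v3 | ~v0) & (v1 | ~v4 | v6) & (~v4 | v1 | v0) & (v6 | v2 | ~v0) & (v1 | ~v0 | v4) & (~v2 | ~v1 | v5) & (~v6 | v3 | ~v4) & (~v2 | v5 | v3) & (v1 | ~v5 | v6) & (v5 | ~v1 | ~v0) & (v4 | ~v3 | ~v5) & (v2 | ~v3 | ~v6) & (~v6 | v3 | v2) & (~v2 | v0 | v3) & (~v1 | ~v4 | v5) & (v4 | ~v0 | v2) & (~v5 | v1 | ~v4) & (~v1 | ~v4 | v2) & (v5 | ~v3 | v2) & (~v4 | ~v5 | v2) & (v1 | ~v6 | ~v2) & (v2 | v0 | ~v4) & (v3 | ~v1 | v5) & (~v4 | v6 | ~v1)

v0: 0, v1: 0, v2: 0, v3: 0, v4: 0, v5: 0, v6: 0

Suppose v3 = 0.
Suppose v6 = 0.
Suppose v2 = 0.
(~v0) alone gives v0 = 0.
(~v4) alone gives v4 = 0.
Suppose v1 = 0.
(~v5) alone gives v5 = 0.
Every clause now holds.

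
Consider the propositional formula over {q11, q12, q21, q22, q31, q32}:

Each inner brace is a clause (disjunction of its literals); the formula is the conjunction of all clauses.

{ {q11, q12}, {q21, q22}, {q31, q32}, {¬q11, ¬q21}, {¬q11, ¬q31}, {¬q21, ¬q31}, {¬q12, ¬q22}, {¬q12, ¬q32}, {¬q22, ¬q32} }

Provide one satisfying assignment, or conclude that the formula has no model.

Branch on q11: set q11 = True.
From the singleton clause (¬q21), q21 = False.
From the singleton clause (q22), q22 = True.
From the singleton clause (¬q31), q31 = False.
From the singleton clause (q32), q32 = True.
That conflicts with the unit clause (¬q32).
That branch fails; take q11 = False instead.
From the singleton clause (q12), q12 = True.
From the singleton clause (¬q22), q22 = False.
From the singleton clause (q21), q21 = True.
From the singleton clause (¬q31), q31 = False.
From the singleton clause (q32), q32 = True.
That conflicts with the unit clause (¬q32).
Neither q11 = True nor q11 = False works.

UNSATISFIABLE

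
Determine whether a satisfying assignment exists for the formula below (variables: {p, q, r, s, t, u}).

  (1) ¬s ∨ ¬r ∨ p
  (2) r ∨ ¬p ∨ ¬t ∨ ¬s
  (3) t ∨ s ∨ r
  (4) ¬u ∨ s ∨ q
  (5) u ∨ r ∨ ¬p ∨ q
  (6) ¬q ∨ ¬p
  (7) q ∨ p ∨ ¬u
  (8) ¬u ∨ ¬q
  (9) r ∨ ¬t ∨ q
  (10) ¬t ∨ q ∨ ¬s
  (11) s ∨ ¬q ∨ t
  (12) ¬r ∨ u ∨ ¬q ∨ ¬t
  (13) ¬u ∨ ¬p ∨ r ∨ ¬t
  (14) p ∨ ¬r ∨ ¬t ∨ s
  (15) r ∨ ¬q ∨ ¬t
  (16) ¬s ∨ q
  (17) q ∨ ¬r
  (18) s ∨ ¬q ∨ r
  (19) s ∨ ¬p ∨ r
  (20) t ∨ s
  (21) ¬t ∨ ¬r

Suppose q = True.
(¬p) alone gives p = False.
(¬u) alone gives u = False.
Suppose s = True.
(¬r) alone gives r = False.
(¬t) alone gives t = False.
All clauses are satisfied.
A satisfying assignment: p=False, q=True, r=False, s=True, t=False, u=False.

Yes, satisfiable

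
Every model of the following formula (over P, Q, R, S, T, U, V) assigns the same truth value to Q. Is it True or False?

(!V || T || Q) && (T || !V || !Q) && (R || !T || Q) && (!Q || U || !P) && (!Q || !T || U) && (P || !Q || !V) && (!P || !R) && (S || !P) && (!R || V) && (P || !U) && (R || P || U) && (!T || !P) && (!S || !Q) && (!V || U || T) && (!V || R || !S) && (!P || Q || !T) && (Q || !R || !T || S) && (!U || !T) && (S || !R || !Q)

False

Suppose Q = true.
Unit clause (!S) forces S = false.
Unit clause (!P) forces P = false.
Unit clause (!V) forces V = false.
Unit clause (!R) forces R = false.
Unit clause (!U) forces U = false.
That conflicts with the unit clause (U).
So every satisfying assignment has Q = False.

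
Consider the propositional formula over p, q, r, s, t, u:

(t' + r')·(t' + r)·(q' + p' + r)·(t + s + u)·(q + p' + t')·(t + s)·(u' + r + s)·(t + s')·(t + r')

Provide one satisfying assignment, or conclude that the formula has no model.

Branch on t: set t = 0.
Unit clause (s) forces s = 1.
That conflicts with the unit clause (s').
So t must be the other value — set t = 1.
Unit clause (r') forces r = 0.
That conflicts with the unit clause (r).
Both values of t lead to a conflict.

UNSATISFIABLE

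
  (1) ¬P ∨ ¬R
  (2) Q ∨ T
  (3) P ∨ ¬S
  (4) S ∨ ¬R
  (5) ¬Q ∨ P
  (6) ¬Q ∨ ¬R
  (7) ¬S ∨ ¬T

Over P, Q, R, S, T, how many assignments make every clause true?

5

There are 2^5 = 32 truth assignments over (P, Q, R, S, T).
Split on S. With S = True, the clauses containing S are satisfied and ¬S drops from the rest; 1 of the 2^4 = 16 assignments to the other variables satisfy what remains.
With S = False, by the same count on the reduced clause set, 4 assignments work.
Total: 1 + 4 = 5.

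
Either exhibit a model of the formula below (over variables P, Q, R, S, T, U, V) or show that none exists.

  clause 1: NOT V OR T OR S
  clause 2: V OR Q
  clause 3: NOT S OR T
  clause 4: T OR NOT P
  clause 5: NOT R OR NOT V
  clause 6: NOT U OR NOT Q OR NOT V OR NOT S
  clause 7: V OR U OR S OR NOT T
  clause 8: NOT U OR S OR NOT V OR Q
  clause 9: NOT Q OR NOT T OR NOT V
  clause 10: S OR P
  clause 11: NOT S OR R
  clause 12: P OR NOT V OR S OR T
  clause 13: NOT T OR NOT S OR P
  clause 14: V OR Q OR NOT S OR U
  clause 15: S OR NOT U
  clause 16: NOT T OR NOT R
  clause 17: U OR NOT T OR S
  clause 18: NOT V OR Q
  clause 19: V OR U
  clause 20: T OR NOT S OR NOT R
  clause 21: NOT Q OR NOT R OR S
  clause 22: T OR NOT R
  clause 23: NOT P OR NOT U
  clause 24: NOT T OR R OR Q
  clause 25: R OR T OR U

Branch on V: set V = true.
From the singleton clause (NOT R), R = false.
From the singleton clause (NOT S), S = false.
From the singleton clause (T), T = true.
From the singleton clause (NOT Q), Q = false.
Now (Q) is unsatisfied and unit — conflict.
That branch fails; take V = false instead.
From the singleton clause (Q), Q = true.
From the singleton clause (U), U = true.
From the singleton clause (S), S = true.
From the singleton clause (T), T = true.
From the singleton clause (R), R = true.
Now (NOT R) is unsatisfied and unit — conflict.
Neither V = true nor V = false works.

UNSATISFIABLE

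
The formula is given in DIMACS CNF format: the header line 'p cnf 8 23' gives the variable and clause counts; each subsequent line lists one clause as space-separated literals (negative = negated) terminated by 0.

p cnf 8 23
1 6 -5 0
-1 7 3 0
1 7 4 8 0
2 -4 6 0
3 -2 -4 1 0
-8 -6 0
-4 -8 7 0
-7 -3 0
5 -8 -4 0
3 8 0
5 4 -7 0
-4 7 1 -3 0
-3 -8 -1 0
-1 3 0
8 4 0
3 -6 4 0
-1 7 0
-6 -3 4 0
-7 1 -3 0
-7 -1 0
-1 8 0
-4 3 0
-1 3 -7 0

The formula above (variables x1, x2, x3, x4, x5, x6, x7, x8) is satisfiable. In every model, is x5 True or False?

Suppose x5 = True.
Branch on x1: set x1 = True.
The clause (x3) is unit, so x3 = True.
The clause (¬x7) is unit, so x7 = False.
But (x7) is also a unit clause — contradiction.
Backtrack on x1: now try x1 = False.
The clause (x6) is unit, so x6 = True.
The clause (¬x8) is unit, so x8 = False.
The clause (x3) is unit, so x3 = True.
The clause (¬x7) is unit, so x7 = False.
The clause (x4) is unit, so x4 = True.
But (¬x4) is also a unit clause — contradiction.
Both values of x1 lead to a conflict.
So every satisfying assignment has x5 = False.

False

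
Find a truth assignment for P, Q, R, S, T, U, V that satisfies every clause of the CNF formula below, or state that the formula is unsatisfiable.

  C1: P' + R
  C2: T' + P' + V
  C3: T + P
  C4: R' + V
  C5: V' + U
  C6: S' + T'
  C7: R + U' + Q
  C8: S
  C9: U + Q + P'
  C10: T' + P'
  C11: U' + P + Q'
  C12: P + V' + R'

P: 1,  Q: 1,  R: 1,  S: 1,  T: 0,  U: 1,  V: 1

The clause (S) is unit, so S = 1.
The clause (T') is unit, so T = 0.
The clause (P) is unit, so P = 1.
The clause (R) is unit, so R = 1.
The clause (V) is unit, so V = 1.
The clause (U) is unit, so U = 1.
All clauses hold; Q can take either value.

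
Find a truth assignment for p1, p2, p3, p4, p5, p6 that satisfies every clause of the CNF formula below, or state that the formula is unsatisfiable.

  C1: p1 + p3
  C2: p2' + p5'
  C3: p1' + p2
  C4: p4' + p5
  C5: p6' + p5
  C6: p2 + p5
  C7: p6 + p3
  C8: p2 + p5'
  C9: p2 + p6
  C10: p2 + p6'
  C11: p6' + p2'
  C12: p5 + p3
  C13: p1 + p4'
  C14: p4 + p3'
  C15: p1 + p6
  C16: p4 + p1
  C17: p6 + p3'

Case p1 = 1:
(p2) alone gives p2 = 1.
(p5') alone gives p5 = 0.
(p4') alone gives p4 = 0.
(p6') alone gives p6 = 0.
(p3) alone gives p3 = 1.
Now (p3') is unsatisfied and unit — conflict.
Undo p1 and try p1 = 0.
(p3) alone gives p3 = 1.
(p4') alone gives p4 = 0.
Now (p4) is unsatisfied and unit — conflict.
Both values of p1 lead to a conflict.

UNSATISFIABLE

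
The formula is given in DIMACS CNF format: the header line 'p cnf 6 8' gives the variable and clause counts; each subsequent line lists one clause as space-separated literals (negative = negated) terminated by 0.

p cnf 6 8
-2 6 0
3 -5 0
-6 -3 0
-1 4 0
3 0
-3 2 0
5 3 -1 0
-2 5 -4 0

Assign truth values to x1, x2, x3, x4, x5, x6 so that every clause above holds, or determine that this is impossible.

UNSATISFIABLE

The clause (x3) is unit, so x3 = True.
The clause (¬x6) is unit, so x6 = False.
The clause (¬x2) is unit, so x2 = False.
Now (x2) is unsatisfied and unit — conflict.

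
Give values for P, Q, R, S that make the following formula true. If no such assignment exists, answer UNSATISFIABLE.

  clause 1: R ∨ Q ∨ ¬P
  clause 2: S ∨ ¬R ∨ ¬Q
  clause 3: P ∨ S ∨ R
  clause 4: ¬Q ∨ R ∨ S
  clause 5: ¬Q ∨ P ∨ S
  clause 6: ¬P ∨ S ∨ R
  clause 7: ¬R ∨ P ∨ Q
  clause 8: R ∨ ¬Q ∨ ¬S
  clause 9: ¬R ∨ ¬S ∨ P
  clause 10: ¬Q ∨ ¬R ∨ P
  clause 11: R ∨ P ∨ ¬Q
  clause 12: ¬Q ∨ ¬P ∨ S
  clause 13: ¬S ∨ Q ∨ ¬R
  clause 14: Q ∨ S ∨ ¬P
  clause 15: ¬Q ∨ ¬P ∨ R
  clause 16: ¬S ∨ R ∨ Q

Case R = True:
Case S = True:
The clause (P) is unit, so P = True.
The clause (Q) is unit, so Q = True.
Every clause now holds.

P ↦ True; Q ↦ True; R ↦ True; S ↦ True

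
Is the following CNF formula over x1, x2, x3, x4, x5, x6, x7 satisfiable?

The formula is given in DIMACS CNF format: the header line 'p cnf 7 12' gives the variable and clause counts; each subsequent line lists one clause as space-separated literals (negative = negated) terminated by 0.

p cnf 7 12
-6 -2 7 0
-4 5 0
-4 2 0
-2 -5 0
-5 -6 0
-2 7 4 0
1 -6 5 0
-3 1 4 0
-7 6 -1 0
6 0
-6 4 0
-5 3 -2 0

From the singleton clause (x6), x6 = True.
From the singleton clause (¬x5), x5 = False.
From the singleton clause (¬x4), x4 = False.
But (x4) is also a unit clause — contradiction.
No assignment satisfies every clause.

No, unsatisfiable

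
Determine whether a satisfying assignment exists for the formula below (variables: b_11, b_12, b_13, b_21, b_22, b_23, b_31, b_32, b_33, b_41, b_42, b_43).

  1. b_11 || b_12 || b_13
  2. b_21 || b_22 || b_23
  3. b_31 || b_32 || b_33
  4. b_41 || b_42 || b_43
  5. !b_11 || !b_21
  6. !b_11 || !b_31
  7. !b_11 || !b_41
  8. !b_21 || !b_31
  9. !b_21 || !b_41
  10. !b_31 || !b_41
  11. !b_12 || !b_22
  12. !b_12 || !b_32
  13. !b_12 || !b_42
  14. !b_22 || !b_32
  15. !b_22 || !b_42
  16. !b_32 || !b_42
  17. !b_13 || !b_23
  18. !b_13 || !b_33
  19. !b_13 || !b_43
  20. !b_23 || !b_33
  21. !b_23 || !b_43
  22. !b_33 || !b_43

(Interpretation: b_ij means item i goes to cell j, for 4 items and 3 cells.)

No

Try b_11 = false.
Try b_12 = true.
From the singleton clause (!b_22), b_22 = false.
From the singleton clause (!b_32), b_32 = false.
From the singleton clause (!b_42), b_42 = false.
Try b_21 = true.
From the singleton clause (!b_31), b_31 = false.
From the singleton clause (b_33), b_33 = true.
From the singleton clause (!b_41), b_41 = false.
From the singleton clause (b_43), b_43 = true.
That conflicts with the unit clause (!b_43).
Backtrack on b_21: now try b_21 = false.
From the singleton clause (b_23), b_23 = true.
From the singleton clause (!b_13), b_13 = false.
From the singleton clause (!b_33), b_33 = false.
From the singleton clause (b_31), b_31 = true.
From the singleton clause (!b_41), b_41 = false.
From the singleton clause (b_43), b_43 = true.
That conflicts with the unit clause (!b_43).
Neither b_21 = true nor b_21 = false works.
Backtrack on b_12: now try b_12 = false.
From the singleton clause (b_13), b_13 = true.
From the singleton clause (!b_23), b_23 = false.
From the singleton clause (!b_33), b_33 = false.
From the singleton clause (!b_43), b_43 = false.
Try b_21 = true.
From the singleton clause (!b_31), b_31 = false.
From the singleton clause (b_32), b_32 = true.
From the singleton clause (!b_41), b_41 = false.
From the singleton clause (b_42), b_42 = true.
That conflicts with the unit clause (!b_42).
Backtrack on b_21: now try b_21 = false.
From the singleton clause (b_22), b_22 = true.
From the singleton clause (!b_32), b_32 = false.
From the singleton clause (b_31), b_31 = true.
From the singleton clause (!b_41), b_41 = false.
From the singleton clause (b_42), b_42 = true.
That conflicts with the unit clause (!b_42).
Neither b_21 = true nor b_21 = false works.
Neither b_12 = true nor b_12 = false works.
Backtrack on b_11: now try b_11 = true.
From the singleton clause (!b_21), b_21 = false.
From the singleton clause (!b_31), b_31 = false.
From the singleton clause (!b_41), b_41 = false.
Try b_22 = true.
From the singleton clause (!b_12), b_12 = false.
From the singleton clause (!b_32), b_32 = false.
From the singleton clause (b_33), b_33 = true.
From the singleton clause (!b_42), b_42 = false.
From the singleton clause (b_43), b_43 = true.
That conflicts with the unit clause (!b_43).
Backtrack on b_22: now try b_22 = false.
From the singleton clause (b_23), b_23 = true.
From the singleton clause (!b_13), b_13 = false.
From the singleton clause (!b_33), b_33 = false.
From the singleton clause (b_32), b_32 = true.
From the singleton clause (!b_12), b_12 = false.
From the singleton clause (!b_42), b_42 = false.
From the singleton clause (b_43), b_43 = true.
That conflicts with the unit clause (!b_43).
Neither b_22 = true nor b_22 = false works.
Neither b_11 = true nor b_11 = false works.
No assignment satisfies every clause.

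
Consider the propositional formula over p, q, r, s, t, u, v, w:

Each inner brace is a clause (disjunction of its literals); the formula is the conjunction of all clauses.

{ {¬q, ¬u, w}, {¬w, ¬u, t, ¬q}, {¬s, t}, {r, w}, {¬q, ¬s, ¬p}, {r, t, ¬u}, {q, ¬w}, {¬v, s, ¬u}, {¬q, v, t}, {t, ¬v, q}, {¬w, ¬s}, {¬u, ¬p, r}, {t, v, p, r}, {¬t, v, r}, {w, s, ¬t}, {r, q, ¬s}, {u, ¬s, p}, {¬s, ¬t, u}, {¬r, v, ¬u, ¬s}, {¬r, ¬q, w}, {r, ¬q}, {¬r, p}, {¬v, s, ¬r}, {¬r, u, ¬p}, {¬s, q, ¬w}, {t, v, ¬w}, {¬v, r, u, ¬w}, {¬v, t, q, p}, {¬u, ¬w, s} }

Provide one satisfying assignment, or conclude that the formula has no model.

Suppose s = True.
Unit clause (t) forces t = True.
Unit clause (¬w) forces w = False.
Unit clause (r) forces r = True.
Unit clause (u) forces u = True.
Unit clause (¬q) forces q = False.
Unit clause (v) forces v = True.
Unit clause (p) forces p = True.
This assignment satisfies each clause.

p: True, q: False, r: True, s: True, t: True, u: True, v: True, w: False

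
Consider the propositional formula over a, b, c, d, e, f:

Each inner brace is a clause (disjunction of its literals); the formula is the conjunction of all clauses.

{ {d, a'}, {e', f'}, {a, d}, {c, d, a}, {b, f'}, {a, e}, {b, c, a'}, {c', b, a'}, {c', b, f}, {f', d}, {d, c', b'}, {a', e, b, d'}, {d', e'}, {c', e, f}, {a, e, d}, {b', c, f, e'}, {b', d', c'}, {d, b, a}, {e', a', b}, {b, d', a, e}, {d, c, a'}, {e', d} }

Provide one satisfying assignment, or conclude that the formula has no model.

a=1,  b=1,  c=0,  d=1,  e=0,  f=1

Case d = 1:
The clause (e') is unit, so e = 0.
The clause (a) is unit, so a = 1.
The clause (b) is unit, so b = 1.
The clause (c') is unit, so c = 0.
Every clause is now satisfied; f is unconstrained.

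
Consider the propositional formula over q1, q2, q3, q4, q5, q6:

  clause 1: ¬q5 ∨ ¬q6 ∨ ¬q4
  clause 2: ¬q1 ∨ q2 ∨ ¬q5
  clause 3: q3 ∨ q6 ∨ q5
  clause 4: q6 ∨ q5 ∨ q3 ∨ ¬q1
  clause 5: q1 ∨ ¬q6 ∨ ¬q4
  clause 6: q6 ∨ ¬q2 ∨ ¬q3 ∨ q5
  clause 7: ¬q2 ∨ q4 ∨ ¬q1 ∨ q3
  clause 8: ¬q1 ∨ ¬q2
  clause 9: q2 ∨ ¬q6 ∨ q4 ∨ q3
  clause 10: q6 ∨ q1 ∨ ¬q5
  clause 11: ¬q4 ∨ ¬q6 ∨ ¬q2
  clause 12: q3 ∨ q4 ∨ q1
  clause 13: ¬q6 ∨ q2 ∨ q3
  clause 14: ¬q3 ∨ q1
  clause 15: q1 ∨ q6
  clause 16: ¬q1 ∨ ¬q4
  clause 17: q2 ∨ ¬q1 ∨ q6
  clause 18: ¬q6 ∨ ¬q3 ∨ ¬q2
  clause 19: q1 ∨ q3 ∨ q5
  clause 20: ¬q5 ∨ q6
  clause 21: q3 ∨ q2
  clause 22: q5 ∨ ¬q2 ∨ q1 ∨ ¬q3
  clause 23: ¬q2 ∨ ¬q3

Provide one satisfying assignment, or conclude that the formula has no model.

Case q1 = True:
Unit clause (¬q2) forces q2 = False.
Unit clause (¬q5) forces q5 = False.
Unit clause (¬q4) forces q4 = False.
Unit clause (q6) forces q6 = True.
Unit clause (q3) forces q3 = True.
All clauses are satisfied.

q1=True,  q2=False,  q3=True,  q4=False,  q5=False,  q6=True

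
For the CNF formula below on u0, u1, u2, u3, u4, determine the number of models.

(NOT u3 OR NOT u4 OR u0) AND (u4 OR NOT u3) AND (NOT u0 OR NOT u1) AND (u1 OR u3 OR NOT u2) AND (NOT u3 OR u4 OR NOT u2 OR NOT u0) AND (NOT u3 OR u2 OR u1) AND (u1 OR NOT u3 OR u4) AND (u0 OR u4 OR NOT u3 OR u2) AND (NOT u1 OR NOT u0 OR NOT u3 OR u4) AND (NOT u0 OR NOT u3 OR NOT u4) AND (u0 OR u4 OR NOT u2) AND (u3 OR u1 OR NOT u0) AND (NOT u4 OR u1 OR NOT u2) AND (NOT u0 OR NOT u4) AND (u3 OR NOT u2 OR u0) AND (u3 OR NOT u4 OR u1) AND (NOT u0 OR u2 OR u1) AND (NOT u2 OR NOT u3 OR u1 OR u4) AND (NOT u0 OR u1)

3

There are 2^5 = 32 truth assignments over (u0, u1, u2, u3, u4).
Split on u0. With u0 = true, the clauses containing u0 are satisfied and NOT u0 drops from the rest; 0 of the 2^4 = 16 assignments to the other variables satisfy what remains.
With u0 = false, by the same count on the reduced clause set, 3 assignments work.
Total: 0 + 3 = 3.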